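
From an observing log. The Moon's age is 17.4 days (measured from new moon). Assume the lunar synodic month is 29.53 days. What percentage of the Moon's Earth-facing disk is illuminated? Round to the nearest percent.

92%

Elongation θ = 360° × 17.4/29.53 ≈ 212.1°.
Illuminated fraction = (1 − cos 212.1°)/2 = (1 − (-0.847))/2 ≈ 0.923, so 92%.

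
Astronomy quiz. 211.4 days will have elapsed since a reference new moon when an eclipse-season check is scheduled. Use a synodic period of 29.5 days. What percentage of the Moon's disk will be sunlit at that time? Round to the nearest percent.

25%

Reduce mod P: 211.4 − 7×29.5 = 4.90 d into the current lunation.
The Moon has covered 4.90/29.5 of its cycle, so θ ≈ 360° × 4.90/29.5 = 59.8°.
cos 59.8° = 0.503, so f = (1 − 0.503)/2 = 0.248, so 25%.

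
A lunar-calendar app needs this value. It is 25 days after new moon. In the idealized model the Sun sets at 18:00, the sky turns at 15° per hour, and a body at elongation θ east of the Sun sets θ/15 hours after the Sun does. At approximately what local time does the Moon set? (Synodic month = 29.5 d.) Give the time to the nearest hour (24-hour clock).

14:00

The Moon has covered 25/29.5 of its cycle, so θ ≈ 360° × 25/29.5 = 305.1°.
Delay after the Sun = 305.1° / (15°/h) ≈ 20.34 h.
18:00 + 20.34 h ≈ 14:20 → 14:00 to the nearest hour.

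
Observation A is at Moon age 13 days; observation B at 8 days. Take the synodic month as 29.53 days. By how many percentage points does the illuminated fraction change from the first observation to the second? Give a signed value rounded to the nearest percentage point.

θ₁ = 360° × 13/29.53 = 158.5°, f₁ = (1 − cos θ₁)/2 = 0.965.
θ₂ = 360° × 8/29.53 = 97.5°, f₂ = (1 − cos θ₂)/2 = 0.566.
Change = f₂ − f₁ = -0.400 → -40 percentage points.

-40 pp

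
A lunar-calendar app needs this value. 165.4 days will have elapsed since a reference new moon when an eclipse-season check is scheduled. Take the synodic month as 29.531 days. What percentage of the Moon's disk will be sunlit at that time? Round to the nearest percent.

Reduce mod P: 165.4 − 5×29.531 = 17.75 d into the current lunation.
Phase angle: θ = 360°·(17.75 d)/(29.531 d) = 216.3°.
cos 216.3° = (-0.806), so f = (1 − (-0.806))/2 = 0.903, so 90%.

90%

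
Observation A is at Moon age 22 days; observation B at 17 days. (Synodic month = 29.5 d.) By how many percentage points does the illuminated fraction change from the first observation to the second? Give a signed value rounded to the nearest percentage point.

θ₁ = 360° × 22/29.5 = 268.5°, f₁ = (1 − cos θ₁)/2 = 0.513.
θ₂ = 360° × 17/29.5 = 207.5°, f₂ = (1 − cos θ₂)/2 = 0.944.
Change = f₂ − f₁ = +0.430 → +43 percentage points.

+43 pp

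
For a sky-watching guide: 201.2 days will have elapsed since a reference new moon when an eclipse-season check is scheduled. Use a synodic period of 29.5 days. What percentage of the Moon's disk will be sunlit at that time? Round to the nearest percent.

29%

201.2/29.5 = 6.820 lunations, so 6 complete cycles and 24.20 d into the next.
Phase angle: θ = 360°·(24.20 d)/(29.5 d) = 295.3°.
Illuminated fraction = (1 − cos 295.3°)/2 = (1 − 0.428)/2 ≈ 0.286, so 29%.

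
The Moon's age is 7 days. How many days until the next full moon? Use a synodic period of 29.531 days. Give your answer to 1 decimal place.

7.8 days

Full moon is 0.5 of the way through the cycle: age 0.5 × 29.531 = 14.765 d.
That is 14.765 − 7 = 7.765 days ahead.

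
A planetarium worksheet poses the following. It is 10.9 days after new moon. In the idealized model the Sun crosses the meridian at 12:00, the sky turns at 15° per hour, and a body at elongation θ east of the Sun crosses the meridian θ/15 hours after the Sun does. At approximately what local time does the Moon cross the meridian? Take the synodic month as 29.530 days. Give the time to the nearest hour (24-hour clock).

21:00

Phase angle: θ = 360°·(10.9 d)/(29.530 d) = 132.9°.
The Moon trails the Sun by θ/15 = 132.9/15 ≈ 8.86 hours.
12:00 + 8.86 h ≈ 20:52 → 21:00 to the nearest hour.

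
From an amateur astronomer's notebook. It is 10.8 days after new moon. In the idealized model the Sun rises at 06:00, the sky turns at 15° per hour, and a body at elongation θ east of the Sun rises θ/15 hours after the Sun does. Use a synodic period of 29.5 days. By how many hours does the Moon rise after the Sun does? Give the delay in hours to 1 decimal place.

8.8 h

Elongation θ = 360° × 10.8/29.5 ≈ 131.8°.
Delay after the Sun = 131.8° / (15°/h) ≈ 8.79 h.
So the Moon rises 8.79 h after the Sun.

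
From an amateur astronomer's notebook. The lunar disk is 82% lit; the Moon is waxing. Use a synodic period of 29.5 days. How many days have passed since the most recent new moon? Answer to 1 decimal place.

10.6 days

Invert f = (1 − cos θ)/2 to get cos θ = 1 − 2(0.82) = -0.640, hence θ₀ = arccos -0.640 = 129.8°.
The Moon is waxing (0°–180°), so θ = 129.8° directly.
Age = 29.5 × 129.8°/360° ≈ 10.64 days.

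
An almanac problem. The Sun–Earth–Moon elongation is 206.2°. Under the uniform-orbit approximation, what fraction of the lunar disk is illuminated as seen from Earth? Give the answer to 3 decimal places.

f = (1 − cos 206.2°)/2 = (1 − (-0.897))/2 ≈ 0.949.

0.949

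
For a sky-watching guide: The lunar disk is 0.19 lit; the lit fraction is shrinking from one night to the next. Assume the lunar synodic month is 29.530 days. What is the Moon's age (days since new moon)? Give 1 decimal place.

25.3 days

Invert f = (1 − cos θ)/2 to get cos θ = 1 − 2(0.19) = 0.620, hence θ₀ = arccos 0.620 = 51.7°.
Since the Moon is past full (waning), take the reflex angle: θ = 360° − 51.7° = 308.3°.
Age = 29.530 × 308.3°/360° ≈ 25.29 days.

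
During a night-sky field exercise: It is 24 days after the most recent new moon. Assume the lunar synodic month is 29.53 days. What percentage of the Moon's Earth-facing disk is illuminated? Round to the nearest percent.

The Moon has covered 24/29.53 of its cycle, so θ ≈ 360° × 24/29.53 = 292.6°.
cos 292.6° = 0.384, so f = (1 − 0.384)/2 = 0.308, so 31%.

31%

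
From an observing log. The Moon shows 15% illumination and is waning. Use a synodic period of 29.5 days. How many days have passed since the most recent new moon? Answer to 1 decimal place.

25.8 days

From f = (1 − cos θ)/2: cos θ = 1 − 2×0.15 = 0.700; arccos → 45.6°.
Since the Moon is past full (waning), take the reflex angle: θ = 360° − 45.6° = 314.4°.
Age = 29.5 × 314.4°/360° ≈ 25.77 days.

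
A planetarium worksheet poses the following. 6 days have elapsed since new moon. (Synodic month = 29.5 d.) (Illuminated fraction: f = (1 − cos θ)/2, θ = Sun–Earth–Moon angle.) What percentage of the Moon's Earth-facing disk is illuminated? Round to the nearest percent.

36%

Elongation θ = 360° × 6/29.5 ≈ 73.2°.
With cos θ = 0.289, the lit fraction is (1 − 0.289)/2 ≈ 0.356, so 36%.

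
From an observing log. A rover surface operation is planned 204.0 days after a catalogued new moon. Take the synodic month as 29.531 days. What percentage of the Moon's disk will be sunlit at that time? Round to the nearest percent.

204.0/29.531 = 6.908 lunations, so 6 complete cycles and 26.81 d into the next.
The Moon has covered 26.81/29.531 of its cycle, so θ ≈ 360° × 26.81/29.531 = 326.9°.
With cos θ = 0.838, the lit fraction is (1 − 0.838)/2 ≈ 0.081, so 8%.

8%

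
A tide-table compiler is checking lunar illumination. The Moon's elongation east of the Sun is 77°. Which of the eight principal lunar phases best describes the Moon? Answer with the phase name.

77° lies in the first quarter sector of the 8-phase cycle.

first quarter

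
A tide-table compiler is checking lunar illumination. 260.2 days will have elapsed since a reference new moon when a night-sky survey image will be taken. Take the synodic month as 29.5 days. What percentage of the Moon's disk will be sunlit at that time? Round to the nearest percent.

260.2/29.5 = 8.820 lunations, so 8 complete cycles and 24.20 d into the next.
Elongation θ = 360° × 24.20/29.5 ≈ 295.3°.
Illuminated fraction = (1 − cos 295.3°)/2 = (1 − 0.428)/2 ≈ 0.286, so 29%.

29%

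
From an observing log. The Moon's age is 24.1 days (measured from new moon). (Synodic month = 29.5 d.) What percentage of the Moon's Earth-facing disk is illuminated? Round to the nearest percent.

30%

Phase angle: θ = 360°·(24.1 d)/(29.5 d) = 294.1°.
Illuminated fraction = (1 − cos 294.1°)/2 = (1 − 0.408)/2 ≈ 0.296, so 30%.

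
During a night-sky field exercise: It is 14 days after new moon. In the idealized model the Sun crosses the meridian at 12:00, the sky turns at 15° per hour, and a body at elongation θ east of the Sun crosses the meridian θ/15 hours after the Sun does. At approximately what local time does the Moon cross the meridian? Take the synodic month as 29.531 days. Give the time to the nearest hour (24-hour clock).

23:00

Phase angle: θ = 360°·(14 d)/(29.531 d) = 170.7°.
The Moon trails the Sun by θ/15 = 170.7/15 ≈ 11.38 hours.
12:00 + 11.38 h ≈ 23:23 → 23:00 to the nearest hour.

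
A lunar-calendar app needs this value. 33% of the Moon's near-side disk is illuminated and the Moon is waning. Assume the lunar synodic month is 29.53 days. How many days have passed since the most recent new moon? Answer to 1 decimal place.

23.8 days

cos θ = 1 − 2f = 0.340, giving a principal value of 70.1°.
Since the Moon is past full (waning), take the reflex angle: θ = 360° − 70.1° = 289.9°.
That fraction of the synodic month is 289.9/360 × 29.53 d ≈ 23.78 d.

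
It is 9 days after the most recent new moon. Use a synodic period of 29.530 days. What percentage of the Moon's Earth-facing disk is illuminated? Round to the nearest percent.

67%

The Moon has covered 9/29.530 of its cycle, so θ ≈ 360° × 9/29.530 = 109.7°.
Illuminated fraction = (1 − cos 109.7°)/2 = (1 − (-0.337))/2 ≈ 0.669, so 67%.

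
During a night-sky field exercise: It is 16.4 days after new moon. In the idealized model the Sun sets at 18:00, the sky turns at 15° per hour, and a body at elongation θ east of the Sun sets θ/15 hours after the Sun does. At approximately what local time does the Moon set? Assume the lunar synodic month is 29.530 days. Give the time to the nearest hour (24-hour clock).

07:00

The Moon has covered 16.4/29.530 of its cycle, so θ ≈ 360° × 16.4/29.530 = 199.9°.
Delay after the Sun = 199.9° / (15°/h) ≈ 13.33 h.
18:00 + 13.33 h ≈ 07:20 → 07:00 to the nearest hour.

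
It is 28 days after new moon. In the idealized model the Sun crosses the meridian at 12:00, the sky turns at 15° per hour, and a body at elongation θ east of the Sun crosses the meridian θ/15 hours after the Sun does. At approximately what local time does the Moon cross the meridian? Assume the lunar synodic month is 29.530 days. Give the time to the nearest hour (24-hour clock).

Elongation θ = 360° × 28/29.530 ≈ 341.3°.
Delay after the Sun = 341.3° / (15°/h) ≈ 22.76 h.
12:00 + 22.76 h ≈ 10:45 → 11:00 to the nearest hour.

11:00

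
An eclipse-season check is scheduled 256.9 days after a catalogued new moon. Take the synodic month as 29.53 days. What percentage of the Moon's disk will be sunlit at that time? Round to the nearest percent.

Reduce mod P: 256.9 − 8×29.53 = 20.66 d into the current lunation.
Elongation θ = 360° × 20.66/29.53 ≈ 251.9°.
Illuminated fraction = (1 − cos 251.9°)/2 = (1 − (-0.311))/2 ≈ 0.656, so 66%.

66%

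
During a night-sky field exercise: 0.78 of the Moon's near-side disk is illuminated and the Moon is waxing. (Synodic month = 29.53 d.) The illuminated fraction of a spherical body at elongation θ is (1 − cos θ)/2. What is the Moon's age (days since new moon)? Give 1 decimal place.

cos θ = 1 − 2f = -0.560, giving a principal value of 124.1°.
The Moon is waxing (0°–180°), so θ = 124.1° directly.
At 360°/29.53 d per day, 124.1° corresponds to 10.18 days.

10.2 days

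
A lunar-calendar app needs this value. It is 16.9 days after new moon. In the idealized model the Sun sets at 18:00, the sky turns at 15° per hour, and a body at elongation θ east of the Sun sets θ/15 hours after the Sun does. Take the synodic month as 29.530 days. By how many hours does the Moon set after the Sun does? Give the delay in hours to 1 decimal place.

The Moon has covered 16.9/29.530 of its cycle, so θ ≈ 360° × 16.9/29.530 = 206.0°.
The Moon trails the Sun by θ/15 = 206.0/15 ≈ 13.74 hours.
So the Moon sets 13.74 h after the Sun.

13.7 h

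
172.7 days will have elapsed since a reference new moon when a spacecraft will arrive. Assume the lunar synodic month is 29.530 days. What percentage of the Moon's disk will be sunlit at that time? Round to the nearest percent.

21%

Reduce mod P: 172.7 − 5×29.530 = 25.05 d into the current lunation.
The Moon has covered 25.05/29.530 of its cycle, so θ ≈ 360° × 25.05/29.530 = 305.4°.
Illuminated fraction = (1 − cos 305.4°)/2 = (1 − 0.579)/2 ≈ 0.210, so 21%.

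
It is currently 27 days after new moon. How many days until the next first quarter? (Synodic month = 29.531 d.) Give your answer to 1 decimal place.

First quarter is 0.25 of the way through the cycle: age 0.25 × 29.531 = 7.383 d.
Already past this cycle's first quarter; the next is at 7.383 + 29.531 = 36.914 d, so 36.914 − 27 = 9.914 days.

9.9 days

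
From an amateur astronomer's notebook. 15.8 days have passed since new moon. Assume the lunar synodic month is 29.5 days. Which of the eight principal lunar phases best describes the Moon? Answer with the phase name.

full moon

θ ≈ 360° × 15.8/29.5 = 193°, which falls in the full moon sector.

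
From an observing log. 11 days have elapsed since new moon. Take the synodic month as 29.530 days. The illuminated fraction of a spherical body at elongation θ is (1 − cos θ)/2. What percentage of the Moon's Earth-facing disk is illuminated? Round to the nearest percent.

85%

The Moon has covered 11/29.530 of its cycle, so θ ≈ 360° × 11/29.530 = 134.1°.
With cos θ = (-0.696), the lit fraction is (1 − (-0.696))/2 ≈ 0.848, so 85%.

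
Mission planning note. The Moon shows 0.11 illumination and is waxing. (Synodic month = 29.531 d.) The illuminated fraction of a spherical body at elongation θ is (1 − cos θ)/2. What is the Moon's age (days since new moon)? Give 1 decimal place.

3.2 days

Invert f = (1 − cos θ)/2 to get cos θ = 1 − 2(0.11) = 0.780, hence θ₀ = arccos 0.780 = 38.7°.
The Moon is waxing (0°–180°), so θ = 38.7° directly.
At 360°/29.531 d per day, 38.7° corresponds to 3.18 days.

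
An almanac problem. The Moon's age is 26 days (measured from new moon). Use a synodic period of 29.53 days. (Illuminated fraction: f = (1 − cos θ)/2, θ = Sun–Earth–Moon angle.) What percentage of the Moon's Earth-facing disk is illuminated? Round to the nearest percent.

Phase angle: θ = 360°·(26 d)/(29.53 d) = 317.0°.
Illuminated fraction = (1 − cos 317.0°)/2 = (1 − 0.731)/2 ≈ 0.135, so 13%.

13%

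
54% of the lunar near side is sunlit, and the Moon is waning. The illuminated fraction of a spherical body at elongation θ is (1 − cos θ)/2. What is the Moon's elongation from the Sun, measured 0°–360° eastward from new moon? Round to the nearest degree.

From f = (1 − cos θ)/2: cos θ = 1 − 2×0.54 = -0.080; arccos → 94.6°.
A waning Moon lies in 180°–360°, so θ = 360° − 94.6° = 265.4°.

265°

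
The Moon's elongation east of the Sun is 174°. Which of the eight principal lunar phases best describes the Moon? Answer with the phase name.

The full moon sector spans roughly 158°–202°; 174° falls inside it.

full moon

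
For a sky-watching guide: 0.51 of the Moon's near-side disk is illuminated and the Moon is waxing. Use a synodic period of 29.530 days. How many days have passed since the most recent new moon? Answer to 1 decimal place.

cos θ = 1 − 2f = -0.020, giving a principal value of 91.1°.
Before full moon the principal value applies: θ = 91.1°.
That fraction of the synodic month is 91.1/360 × 29.530 d ≈ 7.48 d.

7.5 days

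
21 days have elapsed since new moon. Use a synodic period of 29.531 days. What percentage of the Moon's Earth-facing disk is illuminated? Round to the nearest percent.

62%

The Moon has covered 21/29.531 of its cycle, so θ ≈ 360° × 21/29.531 = 256.0°.
With cos θ = (-0.242), the lit fraction is (1 − (-0.242))/2 ≈ 0.621, so 62%.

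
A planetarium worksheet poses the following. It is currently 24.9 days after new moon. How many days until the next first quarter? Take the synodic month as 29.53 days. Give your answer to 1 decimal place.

12.0 days

First quarter is 0.25 of the way through the cycle: age 0.25 × 29.53 = 7.383 d.
Already past this cycle's first quarter; the next is at 7.383 + 29.53 = 36.913 d, so 36.913 − 24.9 = 12.013 days.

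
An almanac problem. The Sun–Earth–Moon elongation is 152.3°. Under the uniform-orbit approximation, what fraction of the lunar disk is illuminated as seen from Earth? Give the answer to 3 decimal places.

0.943

Half-versine of 152.3°: (1 − (-0.885))/2 = 0.943.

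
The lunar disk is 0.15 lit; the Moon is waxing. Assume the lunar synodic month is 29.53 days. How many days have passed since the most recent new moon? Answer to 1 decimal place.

3.7 days

cos θ = 1 − 2f = 0.700, giving a principal value of 45.6°.
Waxing ⇒ before full, so θ = 45.6°.
Age = 29.53 × 45.6°/360° ≈ 3.74 days.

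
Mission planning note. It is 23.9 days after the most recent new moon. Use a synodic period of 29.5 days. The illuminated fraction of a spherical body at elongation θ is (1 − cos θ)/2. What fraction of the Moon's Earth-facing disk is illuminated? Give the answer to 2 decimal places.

The Moon has covered 23.9/29.5 of its cycle, so θ ≈ 360° × 23.9/29.5 = 291.7°.
cos 291.7° = 0.369, so f = (1 − 0.369)/2 = 0.315.

0.32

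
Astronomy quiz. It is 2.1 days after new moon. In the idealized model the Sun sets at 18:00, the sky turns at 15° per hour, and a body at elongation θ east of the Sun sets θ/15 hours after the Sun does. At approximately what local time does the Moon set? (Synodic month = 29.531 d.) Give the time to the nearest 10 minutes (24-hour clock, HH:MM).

Phase angle: θ = 360°·(2.1 d)/(29.531 d) = 25.6°.
At 15° of sky rotation per hour, 25.6° corresponds to a 1.71 h lag.
18:00 + 1.707 h ≈ 19:42 → 19:40 to the nearest ten minutes.

19:40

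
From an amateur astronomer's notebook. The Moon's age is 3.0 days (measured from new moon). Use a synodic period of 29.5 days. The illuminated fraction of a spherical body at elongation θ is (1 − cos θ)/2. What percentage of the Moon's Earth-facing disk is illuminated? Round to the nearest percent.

10%

Elongation θ = 360° × 3.0/29.5 ≈ 36.6°.
Illuminated fraction = (1 − cos 36.6°)/2 = (1 − 0.803)/2 ≈ 0.099, so 10%.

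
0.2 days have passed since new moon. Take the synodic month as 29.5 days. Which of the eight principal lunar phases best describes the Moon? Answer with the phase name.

θ ≈ 360° × 0.2/29.5 = 2°, which falls in the new moon sector.

new moon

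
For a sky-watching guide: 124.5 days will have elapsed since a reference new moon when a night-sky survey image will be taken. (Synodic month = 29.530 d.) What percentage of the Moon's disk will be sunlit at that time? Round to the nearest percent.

39%

Reduce mod P: 124.5 − 4×29.530 = 6.38 d into the current lunation.
Phase angle: θ = 360°·(6.38 d)/(29.530 d) = 77.8°.
With cos θ = 0.212, the lit fraction is (1 − 0.212)/2 ≈ 0.394, so 39%.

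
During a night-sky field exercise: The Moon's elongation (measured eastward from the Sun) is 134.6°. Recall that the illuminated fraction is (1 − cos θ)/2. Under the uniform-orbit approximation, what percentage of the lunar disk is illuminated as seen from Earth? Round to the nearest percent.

Half-versine of 134.6°: (1 − (-0.702))/2 = 0.851, i.e. 85%.

85%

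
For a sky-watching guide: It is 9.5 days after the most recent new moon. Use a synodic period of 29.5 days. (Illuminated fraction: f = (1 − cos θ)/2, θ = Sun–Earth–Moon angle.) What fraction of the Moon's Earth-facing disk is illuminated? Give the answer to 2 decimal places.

0.72

Phase angle: θ = 360°·(9.5 d)/(29.5 d) = 115.9°.
Illuminated fraction = (1 − cos 115.9°)/2 = (1 − (-0.437))/2 ≈ 0.719.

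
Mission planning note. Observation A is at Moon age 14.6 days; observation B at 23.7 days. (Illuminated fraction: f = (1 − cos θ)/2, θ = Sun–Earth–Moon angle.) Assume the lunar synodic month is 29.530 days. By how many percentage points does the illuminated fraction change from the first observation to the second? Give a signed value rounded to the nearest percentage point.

-66 percentage points

θ₁ = 360° × 14.6/29.530 = 178.0°, f₁ = (1 − cos θ₁)/2 = 1.000.
θ₂ = 360° × 23.7/29.530 = 288.9°, f₂ = (1 − cos θ₂)/2 = 0.338.
Change = f₂ − f₁ = -0.662 → -66 percentage points.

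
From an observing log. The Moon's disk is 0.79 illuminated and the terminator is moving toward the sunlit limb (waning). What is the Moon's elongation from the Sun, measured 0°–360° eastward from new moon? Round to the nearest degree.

From f = (1 − cos θ)/2: cos θ = 1 − 2×0.79 = -0.580; arccos → 125.5°.
Waning ⇒ past full, so θ = 360° − 125.5° = 234.5°.

235°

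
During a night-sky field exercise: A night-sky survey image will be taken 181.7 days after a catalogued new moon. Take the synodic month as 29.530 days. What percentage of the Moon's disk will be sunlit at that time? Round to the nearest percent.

181.7 d spans 6 complete synodic months (6 × 29.530 = 177.18 d) plus 4.52 d.
Elongation θ = 360° × 4.52/29.530 ≈ 55.1°.
With cos θ = 0.572, the lit fraction is (1 − 0.572)/2 ≈ 0.214, so 21%.

21%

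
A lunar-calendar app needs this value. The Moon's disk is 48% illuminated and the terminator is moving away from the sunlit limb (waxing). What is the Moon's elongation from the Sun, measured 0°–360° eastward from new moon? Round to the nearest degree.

88°

cos θ = 1 − 2f = 0.040, giving a principal value of 87.7°.
Waxing ⇒ before full, so θ = 87.7°.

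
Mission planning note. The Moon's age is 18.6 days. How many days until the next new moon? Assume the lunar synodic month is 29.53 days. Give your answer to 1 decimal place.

10.9 days

One full lunation from the last new moon is 29.53 d; remaining = 29.53 − 18.6 = 10.930 d.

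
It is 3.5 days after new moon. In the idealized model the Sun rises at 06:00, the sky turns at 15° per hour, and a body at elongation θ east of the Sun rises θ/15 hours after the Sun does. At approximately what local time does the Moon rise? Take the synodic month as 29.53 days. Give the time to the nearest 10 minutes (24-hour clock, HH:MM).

08:50

Elongation θ = 360° × 3.5/29.53 ≈ 42.7°.
The Moon trails the Sun by θ/15 = 42.7/15 ≈ 2.84 hours.
06:00 + 2.845 h ≈ 08:51 → 08:50 to the nearest ten minutes.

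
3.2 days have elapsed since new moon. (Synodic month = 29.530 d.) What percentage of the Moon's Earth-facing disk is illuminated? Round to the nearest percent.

Phase angle: θ = 360°·(3.2 d)/(29.530 d) = 39.0°.
cos 39.0° = 0.777, so f = (1 − 0.777)/2 = 0.111, so 11%.

11%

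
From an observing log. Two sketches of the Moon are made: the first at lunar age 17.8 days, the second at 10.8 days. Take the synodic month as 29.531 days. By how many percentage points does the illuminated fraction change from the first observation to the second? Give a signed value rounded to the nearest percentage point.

θ₁ = 360° × 17.8/29.531 = 217.0°, f₁ = (1 − cos θ₁)/2 = 0.899.
θ₂ = 360° × 10.8/29.531 = 131.7°, f₂ = (1 − cos θ₂)/2 = 0.832.
Change = f₂ − f₁ = -0.067 → -7 percentage points.

-7 pp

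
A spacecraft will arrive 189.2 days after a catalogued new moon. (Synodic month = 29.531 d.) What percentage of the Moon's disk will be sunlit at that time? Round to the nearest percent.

92%

189.2/29.531 = 6.407 lunations, so 6 complete cycles and 12.01 d into the next.
Elongation θ = 360° × 12.01/29.531 ≈ 146.5°.
With cos θ = (-0.833), the lit fraction is (1 − (-0.833))/2 ≈ 0.917, so 92%.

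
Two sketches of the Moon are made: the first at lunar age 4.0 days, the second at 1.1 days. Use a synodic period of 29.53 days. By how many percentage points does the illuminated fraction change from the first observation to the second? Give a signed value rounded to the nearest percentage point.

-16 percentage points

θ₁ = 360° × 4.0/29.53 = 48.8°, f₁ = (1 − cos θ₁)/2 = 0.170.
θ₂ = 360° × 1.1/29.53 = 13.4°, f₂ = (1 − cos θ₂)/2 = 0.014.
Change = f₂ − f₁ = -0.157 → -16 percentage points.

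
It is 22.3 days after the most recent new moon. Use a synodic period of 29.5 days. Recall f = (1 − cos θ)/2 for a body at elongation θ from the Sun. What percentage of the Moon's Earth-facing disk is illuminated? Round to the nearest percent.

48%

Phase angle: θ = 360°·(22.3 d)/(29.5 d) = 272.1°.
With cos θ = 0.037, the lit fraction is (1 − 0.037)/2 ≈ 0.481, so 48%.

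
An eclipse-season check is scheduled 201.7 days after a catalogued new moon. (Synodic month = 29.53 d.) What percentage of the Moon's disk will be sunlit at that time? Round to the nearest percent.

201.7/29.53 = 6.830 lunations, so 6 complete cycles and 24.52 d into the next.
The Moon has covered 24.52/29.53 of its cycle, so θ ≈ 360° × 24.52/29.53 = 298.9°.
cos 298.9° = 0.484, so f = (1 − 0.484)/2 = 0.258, so 26%.

26%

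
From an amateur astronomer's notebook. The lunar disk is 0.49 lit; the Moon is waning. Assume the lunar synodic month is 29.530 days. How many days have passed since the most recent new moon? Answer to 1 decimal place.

22.2 days

cos θ = 1 − 2f = 0.020, giving a principal value of 88.9°.
Waning ⇒ past full, so θ = 360° − 88.9° = 271.1°.
At 360°/29.530 d per day, 271.1° corresponds to 22.24 days.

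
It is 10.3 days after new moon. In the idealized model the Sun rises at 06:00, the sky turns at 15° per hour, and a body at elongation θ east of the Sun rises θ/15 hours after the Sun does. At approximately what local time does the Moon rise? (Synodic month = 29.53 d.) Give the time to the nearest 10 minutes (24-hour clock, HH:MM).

14:20

Phase angle: θ = 360°·(10.3 d)/(29.53 d) = 125.6°.
The Moon trails the Sun by θ/15 = 125.6/15 ≈ 8.37 hours.
06:00 + 8.371 h ≈ 14:22 → 14:20 to the nearest ten minutes.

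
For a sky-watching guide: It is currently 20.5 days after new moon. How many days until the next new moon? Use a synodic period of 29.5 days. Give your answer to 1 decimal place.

The next new moon completes the synodic month: 29.5 − 20.5 = 9.000 days.

9.0 days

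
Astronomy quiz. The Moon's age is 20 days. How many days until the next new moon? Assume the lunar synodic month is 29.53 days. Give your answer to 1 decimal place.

One full lunation from the last new moon is 29.53 d; remaining = 29.53 − 20 = 9.530 d.

9.5 days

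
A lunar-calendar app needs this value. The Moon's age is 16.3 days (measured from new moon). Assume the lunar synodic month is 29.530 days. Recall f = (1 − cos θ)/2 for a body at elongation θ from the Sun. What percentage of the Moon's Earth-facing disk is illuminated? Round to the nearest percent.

The Moon has covered 16.3/29.530 of its cycle, so θ ≈ 360° × 16.3/29.530 = 198.7°.
cos 198.7° = (-0.947), so f = (1 − (-0.947))/2 = 0.974, so 97%.

97%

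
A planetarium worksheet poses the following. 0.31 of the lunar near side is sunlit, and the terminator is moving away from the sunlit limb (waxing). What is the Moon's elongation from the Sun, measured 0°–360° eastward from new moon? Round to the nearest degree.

Invert f = (1 − cos θ)/2 to get cos θ = 1 − 2(0.31) = 0.380, hence θ₀ = arccos 0.380 = 67.7°.
The Moon is waxing (0°–180°), so θ = 67.7° directly.

68°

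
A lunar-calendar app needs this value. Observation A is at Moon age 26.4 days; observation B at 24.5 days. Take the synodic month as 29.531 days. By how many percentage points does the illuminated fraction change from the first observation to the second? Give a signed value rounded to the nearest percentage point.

+15 percentage points

First observation: θ = 360°·26.4/29.531 = 321.8°, so f = 0.107.
Second observation: θ = 298.7°, f = 0.260.
Δf = 0.260 − 0.107 = +0.153, i.e. +15 pp.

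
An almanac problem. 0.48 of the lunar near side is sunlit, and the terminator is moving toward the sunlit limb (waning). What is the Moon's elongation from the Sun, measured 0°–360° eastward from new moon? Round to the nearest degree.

272°

cos θ = 1 − 2f = 0.040, giving a principal value of 87.7°.
A waning Moon lies in 180°–360°, so θ = 360° − 87.7° = 272.3°.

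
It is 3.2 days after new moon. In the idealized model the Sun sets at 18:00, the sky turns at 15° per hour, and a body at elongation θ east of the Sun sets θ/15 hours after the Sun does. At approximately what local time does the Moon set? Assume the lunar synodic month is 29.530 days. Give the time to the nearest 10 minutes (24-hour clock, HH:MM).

Elongation θ = 360° × 3.2/29.530 ≈ 39.0°.
At 15° of sky rotation per hour, 39.0° corresponds to a 2.60 h lag.
18:00 + 2.601 h ≈ 20:36 → 20:40 to the nearest ten minutes.

20:40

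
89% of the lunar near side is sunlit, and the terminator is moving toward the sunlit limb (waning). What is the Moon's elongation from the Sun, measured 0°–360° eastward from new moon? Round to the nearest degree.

219°

From f = (1 − cos θ)/2: cos θ = 1 − 2×0.89 = -0.780; arccos → 141.3°.
Waning ⇒ past full, so θ = 360° − 141.3° = 218.7°.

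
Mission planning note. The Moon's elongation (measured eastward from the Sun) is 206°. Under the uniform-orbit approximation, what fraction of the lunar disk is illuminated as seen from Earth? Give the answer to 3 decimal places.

cos 206° = (-0.899), so f = (1 − (-0.899))/2 = 0.949.

0.949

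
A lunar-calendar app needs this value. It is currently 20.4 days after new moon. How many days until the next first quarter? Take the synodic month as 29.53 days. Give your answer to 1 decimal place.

16.5 days

First quarter is 0.25 of the way through the cycle: age 0.25 × 29.53 = 7.383 d.
This lunation's first quarter (7.383 d) has passed, so add one period: 36.913 − 20.4 = 16.513 days.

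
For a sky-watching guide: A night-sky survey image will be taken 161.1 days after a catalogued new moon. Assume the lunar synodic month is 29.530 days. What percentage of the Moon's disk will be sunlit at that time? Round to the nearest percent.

Reduce mod P: 161.1 − 5×29.530 = 13.45 d into the current lunation.
Phase angle: θ = 360°·(13.45 d)/(29.530 d) = 164.0°.
cos 164.0° = (-0.961), so f = (1 − (-0.961))/2 = 0.981, so 98%.

98%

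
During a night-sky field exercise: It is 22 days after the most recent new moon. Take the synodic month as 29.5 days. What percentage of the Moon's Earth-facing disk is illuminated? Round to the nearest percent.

51%

Phase angle: θ = 360°·(22 d)/(29.5 d) = 268.5°.
Illuminated fraction = (1 − cos 268.5°)/2 = (1 − (-0.027))/2 ≈ 0.513, so 51%.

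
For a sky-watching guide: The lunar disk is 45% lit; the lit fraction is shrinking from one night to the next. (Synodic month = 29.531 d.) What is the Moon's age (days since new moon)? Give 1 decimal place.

22.6 days

From f = (1 − cos θ)/2: cos θ = 1 − 2×0.45 = 0.100; arccos → 84.3°.
A waning Moon lies in 180°–360°, so θ = 360° − 84.3° = 275.7°.
At 360°/29.531 d per day, 275.7° corresponds to 22.62 days.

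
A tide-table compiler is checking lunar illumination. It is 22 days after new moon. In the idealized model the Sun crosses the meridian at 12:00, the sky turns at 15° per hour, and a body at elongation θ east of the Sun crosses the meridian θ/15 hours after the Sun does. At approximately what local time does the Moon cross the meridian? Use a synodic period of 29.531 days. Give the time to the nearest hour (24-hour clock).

The Moon has covered 22/29.531 of its cycle, so θ ≈ 360° × 22/29.531 = 268.2°.
At 15° of sky rotation per hour, 268.2° corresponds to a 17.88 h lag.
12:00 + 17.88 h ≈ 05:53 → 06:00 to the nearest hour.

06:00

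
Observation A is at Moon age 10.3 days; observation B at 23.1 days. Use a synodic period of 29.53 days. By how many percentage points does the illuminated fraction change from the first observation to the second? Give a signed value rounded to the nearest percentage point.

θ₁ = 360° × 10.3/29.53 = 125.6°, f₁ = (1 − cos θ₁)/2 = 0.791.
θ₂ = 360° × 23.1/29.53 = 281.6°, f₂ = (1 − cos θ₂)/2 = 0.399.
Change = f₂ − f₁ = -0.391 → -39 percentage points.

-39 percentage points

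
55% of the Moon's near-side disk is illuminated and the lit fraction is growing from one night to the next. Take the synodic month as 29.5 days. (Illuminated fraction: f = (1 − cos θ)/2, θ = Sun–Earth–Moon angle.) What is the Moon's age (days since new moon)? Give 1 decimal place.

From f = (1 − cos θ)/2: cos θ = 1 − 2×0.55 = -0.100; arccos → 95.7°.
The Moon is waxing (0°–180°), so θ = 95.7° directly.
That fraction of the synodic month is 95.7/360 × 29.5 d ≈ 7.85 d.

7.8 days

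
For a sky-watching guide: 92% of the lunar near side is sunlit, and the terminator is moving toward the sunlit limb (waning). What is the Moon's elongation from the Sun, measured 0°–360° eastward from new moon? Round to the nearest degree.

213°

From f = (1 − cos θ)/2: cos θ = 1 − 2×0.92 = -0.840; arccos → 147.1°.
A waning Moon lies in 180°–360°, so θ = 360° − 147.1° = 212.9°.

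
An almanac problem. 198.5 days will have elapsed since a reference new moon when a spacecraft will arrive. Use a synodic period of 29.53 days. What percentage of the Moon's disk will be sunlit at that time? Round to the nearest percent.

198.5/29.53 = 6.722 lunations, so 6 complete cycles and 21.32 d into the next.
The Moon has covered 21.32/29.53 of its cycle, so θ ≈ 360° × 21.32/29.53 = 259.9°.
cos 259.9° = (-0.175), so f = (1 − (-0.175))/2 = 0.588, so 59%.

59%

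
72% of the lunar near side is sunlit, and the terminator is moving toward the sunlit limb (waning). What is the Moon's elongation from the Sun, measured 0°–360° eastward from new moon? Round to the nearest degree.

From f = (1 − cos θ)/2: cos θ = 1 − 2×0.72 = -0.440; arccos → 116.1°.
A waning Moon lies in 180°–360°, so θ = 360° − 116.1° = 243.9°.

244°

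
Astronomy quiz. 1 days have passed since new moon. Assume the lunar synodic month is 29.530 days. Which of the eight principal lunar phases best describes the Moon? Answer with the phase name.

At 1/29.530 of the cycle, θ ≈ 12° — the new moon range.

new moon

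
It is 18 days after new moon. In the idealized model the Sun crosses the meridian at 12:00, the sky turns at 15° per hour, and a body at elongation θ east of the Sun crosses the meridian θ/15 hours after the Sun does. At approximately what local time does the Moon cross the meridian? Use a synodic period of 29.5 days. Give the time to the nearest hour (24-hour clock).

The Moon has covered 18/29.5 of its cycle, so θ ≈ 360° × 18/29.5 = 219.7°.
At 15° of sky rotation per hour, 219.7° corresponds to a 14.64 h lag.
12:00 + 14.64 h ≈ 02:39 → 03:00 to the nearest hour.

03:00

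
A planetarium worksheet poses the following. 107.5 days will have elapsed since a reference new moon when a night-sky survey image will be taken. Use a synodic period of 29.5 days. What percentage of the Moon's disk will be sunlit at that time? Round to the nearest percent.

107.5/29.5 = 3.644 lunations, so 3 complete cycles and 19.00 d into the next.
The Moon has covered 19.00/29.5 of its cycle, so θ ≈ 360° × 19.00/29.5 = 231.9°.
With cos θ = (-0.618), the lit fraction is (1 − (-0.618))/2 ≈ 0.809, so 81%.

81%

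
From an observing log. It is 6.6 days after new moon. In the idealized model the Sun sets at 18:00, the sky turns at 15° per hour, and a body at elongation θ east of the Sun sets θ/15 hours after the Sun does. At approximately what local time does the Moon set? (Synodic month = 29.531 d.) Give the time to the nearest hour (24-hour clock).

Elongation θ = 360° × 6.6/29.531 ≈ 80.5°.
The Moon trails the Sun by θ/15 = 80.5/15 ≈ 5.36 hours.
18:00 + 5.36 h ≈ 23:22 → 23:00 to the nearest hour.

23:00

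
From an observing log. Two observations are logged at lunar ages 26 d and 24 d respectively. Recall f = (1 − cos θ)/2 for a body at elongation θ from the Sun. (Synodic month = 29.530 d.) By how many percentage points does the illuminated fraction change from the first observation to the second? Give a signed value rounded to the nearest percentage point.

+17 pp

θ₁ = 360° × 26/29.530 = 317.0°, f₁ = (1 − cos θ₁)/2 = 0.135.
θ₂ = 360° × 24/29.530 = 292.6°, f₂ = (1 − cos θ₂)/2 = 0.308.
Change = f₂ − f₁ = +0.173 → +17 percentage points.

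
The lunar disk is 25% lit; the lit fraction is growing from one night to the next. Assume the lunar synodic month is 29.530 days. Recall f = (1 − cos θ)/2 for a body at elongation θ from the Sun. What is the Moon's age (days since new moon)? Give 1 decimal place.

cos θ = 1 − 2f = 0.500, giving a principal value of 60.0°.
Waxing ⇒ before full, so θ = 60.0°.
That fraction of the synodic month is 60.0/360 × 29.530 d ≈ 4.92 d.

4.9 days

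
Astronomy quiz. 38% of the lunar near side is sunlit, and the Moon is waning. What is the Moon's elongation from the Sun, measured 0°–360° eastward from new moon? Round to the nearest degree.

284°

Invert f = (1 − cos θ)/2 to get cos θ = 1 − 2(0.38) = 0.240, hence θ₀ = arccos 0.240 = 76.1°.
Since the Moon is past full (waning), take the reflex angle: θ = 360° − 76.1° = 283.9°.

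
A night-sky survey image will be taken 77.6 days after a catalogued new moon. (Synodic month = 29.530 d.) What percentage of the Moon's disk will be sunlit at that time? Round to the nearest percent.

77.6 d spans 2 complete synodic months (2 × 29.530 = 59.06 d) plus 18.54 d.
Phase angle: θ = 360°·(18.54 d)/(29.530 d) = 226.0°.
Illuminated fraction = (1 − cos 226.0°)/2 = (1 − (-0.694))/2 ≈ 0.847, so 85%.

85%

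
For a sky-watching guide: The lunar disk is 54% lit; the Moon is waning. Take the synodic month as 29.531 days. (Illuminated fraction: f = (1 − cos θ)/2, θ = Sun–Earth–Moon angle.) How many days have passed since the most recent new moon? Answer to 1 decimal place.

From f = (1 − cos θ)/2: cos θ = 1 − 2×0.54 = -0.080; arccos → 94.6°.
Since the Moon is past full (waning), take the reflex angle: θ = 360° − 94.6° = 265.4°.
Age = 29.531 × 265.4°/360° ≈ 21.77 days.

21.8 days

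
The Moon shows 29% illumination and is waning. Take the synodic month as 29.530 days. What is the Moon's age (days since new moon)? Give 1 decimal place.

24.2 days

From f = (1 − cos θ)/2: cos θ = 1 − 2×0.29 = 0.420; arccos → 65.2°.
A waning Moon lies in 180°–360°, so θ = 360° − 65.2° = 294.8°.
At 360°/29.530 d per day, 294.8° corresponds to 24.18 days.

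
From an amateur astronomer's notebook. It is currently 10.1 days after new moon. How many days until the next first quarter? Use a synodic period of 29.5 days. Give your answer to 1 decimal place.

First quarter occurs at elongation 90°, i.e. at age 29.5 × 90/360 = 7.375 d.
This lunation's first quarter (7.375 d) has passed, so add one period: 36.875 − 10.1 = 26.775 days.

26.8 days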